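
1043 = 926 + 117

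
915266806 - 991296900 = - 76030094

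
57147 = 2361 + 54786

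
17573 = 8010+9563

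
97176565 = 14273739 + 82902826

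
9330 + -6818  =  2512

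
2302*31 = 71362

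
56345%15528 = 9761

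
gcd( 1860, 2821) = 31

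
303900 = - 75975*( - 4 )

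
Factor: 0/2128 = 0 = 0^1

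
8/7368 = 1/921= 0.00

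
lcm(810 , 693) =62370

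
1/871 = 1/871=   0.00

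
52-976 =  - 924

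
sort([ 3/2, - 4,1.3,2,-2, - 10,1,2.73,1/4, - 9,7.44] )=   [ - 10, - 9, - 4, - 2,1/4,1, 1.3,3/2,2 , 2.73,7.44] 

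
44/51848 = 11/12962 = 0.00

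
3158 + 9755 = 12913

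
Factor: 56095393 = 17^1*47^1 * 70207^1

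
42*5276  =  221592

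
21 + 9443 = 9464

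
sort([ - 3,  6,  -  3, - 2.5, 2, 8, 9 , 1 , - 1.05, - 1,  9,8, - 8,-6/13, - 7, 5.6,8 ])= [ - 8, - 7, - 3, -3,-2.5,-1.05,-1,- 6/13,  1,2,5.6,6, 8,8,8, 9, 9] 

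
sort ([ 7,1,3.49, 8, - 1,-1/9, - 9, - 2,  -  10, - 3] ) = [ - 10, - 9 , - 3, - 2,- 1, - 1/9,1,3.49,7, 8 ]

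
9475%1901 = 1871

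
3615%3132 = 483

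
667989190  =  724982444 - 56993254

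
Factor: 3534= 2^1*3^1*19^1*31^1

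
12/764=3/191 = 0.02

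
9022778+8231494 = 17254272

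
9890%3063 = 701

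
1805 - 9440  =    -  7635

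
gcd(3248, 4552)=8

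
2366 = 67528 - 65162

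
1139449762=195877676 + 943572086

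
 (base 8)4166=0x876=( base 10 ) 2166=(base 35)1qv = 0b100001110110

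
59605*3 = 178815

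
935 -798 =137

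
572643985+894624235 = 1467268220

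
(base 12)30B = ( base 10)443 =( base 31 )E9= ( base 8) 673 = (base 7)1202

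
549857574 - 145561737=404295837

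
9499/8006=1 + 1493/8006 = 1.19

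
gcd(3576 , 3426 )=6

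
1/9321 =1/9321 =0.00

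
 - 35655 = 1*(  -  35655 ) 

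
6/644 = 3/322= 0.01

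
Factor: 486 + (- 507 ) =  - 21 = -3^1*7^1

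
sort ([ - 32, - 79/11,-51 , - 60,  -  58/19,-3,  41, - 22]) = [ - 60, - 51, - 32, - 22, - 79/11, - 58/19, - 3,41] 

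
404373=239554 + 164819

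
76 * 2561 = 194636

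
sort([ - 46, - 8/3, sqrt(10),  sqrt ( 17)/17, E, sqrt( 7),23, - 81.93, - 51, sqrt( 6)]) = [  -  81.93, - 51, - 46, - 8/3,sqrt(17)/17,sqrt( 6) , sqrt( 7 ), E, sqrt( 10), 23]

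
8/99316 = 2/24829  =  0.00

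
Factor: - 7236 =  - 2^2*3^3*67^1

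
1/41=1/41 = 0.02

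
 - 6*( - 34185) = 205110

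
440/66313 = 440/66313 =0.01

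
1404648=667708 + 736940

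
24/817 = 24/817 = 0.03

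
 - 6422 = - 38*169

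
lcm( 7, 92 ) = 644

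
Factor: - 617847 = - 3^1*205949^1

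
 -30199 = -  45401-  -  15202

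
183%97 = 86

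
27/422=27/422=0.06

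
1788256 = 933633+854623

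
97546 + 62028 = 159574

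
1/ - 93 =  - 1/93 = -0.01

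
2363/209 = 11+ 64/209 = 11.31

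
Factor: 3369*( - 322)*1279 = - 2^1*3^1*7^1* 23^1*1123^1*1279^1  =  - 1387482222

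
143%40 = 23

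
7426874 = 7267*1022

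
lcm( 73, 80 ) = 5840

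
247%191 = 56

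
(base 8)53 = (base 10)43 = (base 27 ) 1g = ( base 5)133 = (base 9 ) 47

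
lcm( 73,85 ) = 6205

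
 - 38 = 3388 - 3426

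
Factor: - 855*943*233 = - 187859745 = - 3^2 * 5^1*19^1*23^1*41^1*233^1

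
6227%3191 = 3036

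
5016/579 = 1672/193 =8.66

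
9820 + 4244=14064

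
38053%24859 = 13194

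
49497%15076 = 4269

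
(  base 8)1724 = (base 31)10J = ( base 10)980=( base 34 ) ss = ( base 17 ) 36B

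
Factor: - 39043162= - 2^1 * 811^1*24071^1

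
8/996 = 2/249 = 0.01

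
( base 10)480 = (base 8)740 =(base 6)2120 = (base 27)HL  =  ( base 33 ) ei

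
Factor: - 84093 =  - 3^1*28031^1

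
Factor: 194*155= 30070 = 2^1*5^1 * 31^1*97^1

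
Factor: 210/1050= 5^ (- 1) =1/5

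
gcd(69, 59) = 1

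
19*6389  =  121391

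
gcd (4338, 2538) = 18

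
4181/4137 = 1 + 44/4137 = 1.01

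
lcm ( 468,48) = 1872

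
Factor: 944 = 2^4 * 59^1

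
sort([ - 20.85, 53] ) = [ - 20.85  ,  53]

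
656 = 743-87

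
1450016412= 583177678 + 866838734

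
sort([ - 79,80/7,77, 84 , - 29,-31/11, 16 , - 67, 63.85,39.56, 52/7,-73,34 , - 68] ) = [ - 79,-73, - 68, - 67, - 29, - 31/11,52/7,80/7, 16, 34,  39.56,63.85, 77, 84] 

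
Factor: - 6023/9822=-2^(-1)*3^( - 1 )*19^1 * 317^1* 1637^( - 1)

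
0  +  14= 14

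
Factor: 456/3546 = 2^2*3^( - 1)*19^1 * 197^( - 1) = 76/591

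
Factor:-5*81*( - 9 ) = 3645  =  3^6*5^1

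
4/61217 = 4/61217 = 0.00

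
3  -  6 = - 3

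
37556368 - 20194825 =17361543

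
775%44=27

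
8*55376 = 443008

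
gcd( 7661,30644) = 7661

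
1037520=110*9432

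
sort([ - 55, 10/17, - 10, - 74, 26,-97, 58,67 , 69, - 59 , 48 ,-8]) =[-97, - 74,-59, - 55,-10, - 8, 10/17,26,  48, 58,  67, 69]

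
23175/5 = 4635 = 4635.00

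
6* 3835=23010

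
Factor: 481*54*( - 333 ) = -2^1*3^5*13^1*37^2 = - 8649342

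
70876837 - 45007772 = 25869065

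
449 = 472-23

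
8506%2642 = 580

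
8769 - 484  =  8285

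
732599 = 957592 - 224993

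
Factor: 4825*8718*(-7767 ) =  - 326713806450  =  - 2^1*3^3*5^2*193^1*863^1 * 1453^1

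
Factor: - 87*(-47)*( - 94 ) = -384366 = -2^1  *3^1*29^1*  47^2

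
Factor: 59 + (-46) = 13 = 13^1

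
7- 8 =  -1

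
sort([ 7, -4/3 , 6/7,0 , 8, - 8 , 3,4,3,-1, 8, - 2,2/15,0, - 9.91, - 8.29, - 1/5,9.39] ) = [-9.91, -8.29 , - 8, - 2,-4/3, - 1,-1/5,0, 0, 2/15, 6/7,3, 3, 4, 7,8,8,9.39] 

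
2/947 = 2/947 = 0.00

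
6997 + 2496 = 9493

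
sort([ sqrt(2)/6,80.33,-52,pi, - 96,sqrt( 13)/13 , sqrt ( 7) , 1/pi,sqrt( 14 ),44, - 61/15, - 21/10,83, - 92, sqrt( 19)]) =[ - 96, - 92, - 52, - 61/15, - 21/10, sqrt ( 2)/6,sqrt( 13 ) /13,1/pi,sqrt(7 ), pi, sqrt( 14), sqrt(19 ),44,  80.33,83]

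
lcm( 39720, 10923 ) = 436920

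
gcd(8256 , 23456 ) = 32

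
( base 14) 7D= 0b1101111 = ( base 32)3f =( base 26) 47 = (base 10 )111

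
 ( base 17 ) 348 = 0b1110101111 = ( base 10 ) 943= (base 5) 12233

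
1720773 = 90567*19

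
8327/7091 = 8327/7091 = 1.17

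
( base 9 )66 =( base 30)20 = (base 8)74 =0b111100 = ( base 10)60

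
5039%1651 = 86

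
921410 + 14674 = 936084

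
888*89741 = 79690008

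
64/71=64/71 = 0.90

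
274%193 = 81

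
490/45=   98/9 = 10.89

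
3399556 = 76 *44731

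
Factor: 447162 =2^1*3^1 * 74527^1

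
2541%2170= 371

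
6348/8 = 793 + 1/2 = 793.50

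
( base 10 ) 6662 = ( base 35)5fc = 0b1101000000110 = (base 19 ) i8c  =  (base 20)gd2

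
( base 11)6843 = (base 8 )21451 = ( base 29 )akb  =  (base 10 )9001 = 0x2329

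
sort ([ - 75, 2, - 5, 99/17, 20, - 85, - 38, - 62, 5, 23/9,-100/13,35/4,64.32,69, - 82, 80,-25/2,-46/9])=[ - 85,-82, - 75,  -  62, - 38, - 25/2, - 100/13, - 46/9, - 5, 2,  23/9, 5, 99/17,35/4,20, 64.32,69 , 80] 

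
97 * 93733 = 9092101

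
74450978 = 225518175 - 151067197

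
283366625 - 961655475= -678288850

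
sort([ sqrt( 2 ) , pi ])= [ sqrt( 2 ) , pi]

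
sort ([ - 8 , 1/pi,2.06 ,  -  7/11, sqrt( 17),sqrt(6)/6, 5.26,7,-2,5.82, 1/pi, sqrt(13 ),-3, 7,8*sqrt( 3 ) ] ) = [  -  8,-3,-2,- 7/11 , 1/pi,1/pi,sqrt ( 6)/6 , 2.06, sqrt(13) , sqrt(17), 5.26, 5.82, 7, 7, 8*sqrt (3)]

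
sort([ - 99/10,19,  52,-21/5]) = [ - 99/10, - 21/5,19 , 52 ] 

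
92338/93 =92338/93 = 992.88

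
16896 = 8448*2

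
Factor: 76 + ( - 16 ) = 60= 2^2*3^1* 5^1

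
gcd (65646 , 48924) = 18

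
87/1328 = 87/1328  =  0.07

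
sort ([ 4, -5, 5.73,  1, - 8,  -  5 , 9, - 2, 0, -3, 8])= [ - 8, - 5, - 5,  -  3, - 2,  0, 1,4,5.73,  8,  9]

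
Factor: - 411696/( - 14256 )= 3^ ( - 1)*11^( - 1)*953^1 = 953/33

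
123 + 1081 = 1204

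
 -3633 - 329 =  - 3962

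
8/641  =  8/641= 0.01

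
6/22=3/11  =  0.27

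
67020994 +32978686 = 99999680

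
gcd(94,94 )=94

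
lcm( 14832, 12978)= 103824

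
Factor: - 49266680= -2^3*5^1*17^1 * 53^1*1367^1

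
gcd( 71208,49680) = 1656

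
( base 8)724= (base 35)dd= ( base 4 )13110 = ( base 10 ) 468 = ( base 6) 2100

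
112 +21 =133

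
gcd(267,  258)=3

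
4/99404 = 1/24851= 0.00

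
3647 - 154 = 3493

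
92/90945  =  92/90945 = 0.00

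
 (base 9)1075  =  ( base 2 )1100011101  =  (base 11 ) 665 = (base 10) 797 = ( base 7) 2216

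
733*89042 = 65267786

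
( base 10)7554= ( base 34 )6i6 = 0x1d82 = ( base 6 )54550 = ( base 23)e6a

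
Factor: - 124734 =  - 2^1*3^1*20789^1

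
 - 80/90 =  - 1+1/9  =  - 0.89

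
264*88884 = 23465376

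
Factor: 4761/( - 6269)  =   - 3^2*23^2*6269^( - 1 ) 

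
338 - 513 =-175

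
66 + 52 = 118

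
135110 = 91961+43149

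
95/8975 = 19/1795 = 0.01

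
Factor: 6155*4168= 25654040 = 2^3*5^1*521^1*1231^1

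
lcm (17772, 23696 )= 71088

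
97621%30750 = 5371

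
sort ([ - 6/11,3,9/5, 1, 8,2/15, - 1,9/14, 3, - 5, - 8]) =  [ - 8,-5, - 1 ,-6/11,2/15, 9/14,  1, 9/5,3,3,8]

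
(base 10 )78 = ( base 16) 4E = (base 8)116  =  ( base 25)33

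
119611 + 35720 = 155331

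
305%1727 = 305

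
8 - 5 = 3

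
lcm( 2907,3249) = 55233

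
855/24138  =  95/2682=0.04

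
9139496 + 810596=9950092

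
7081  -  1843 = 5238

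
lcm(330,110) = 330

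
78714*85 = 6690690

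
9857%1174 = 465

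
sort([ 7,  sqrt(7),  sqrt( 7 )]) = [ sqrt( 7 ), sqrt( 7) , 7 ] 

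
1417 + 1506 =2923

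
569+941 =1510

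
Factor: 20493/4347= 3^1*7^(  -  1)*11^1 =33/7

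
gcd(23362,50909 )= 1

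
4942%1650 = 1642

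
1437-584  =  853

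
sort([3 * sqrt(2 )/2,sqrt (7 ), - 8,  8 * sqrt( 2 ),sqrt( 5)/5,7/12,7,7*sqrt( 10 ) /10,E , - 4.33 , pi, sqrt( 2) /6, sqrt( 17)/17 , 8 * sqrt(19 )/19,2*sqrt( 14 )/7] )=[ - 8, - 4.33, sqrt ( 2 )/6, sqrt(17 ) /17,sqrt( 5) /5,  7/12,2*sqrt( 14)/7,8*sqrt( 19) /19,3*sqrt( 2)/2,7*sqrt(10)/10,sqrt( 7 ) , E, pi, 7,8*sqrt( 2) ] 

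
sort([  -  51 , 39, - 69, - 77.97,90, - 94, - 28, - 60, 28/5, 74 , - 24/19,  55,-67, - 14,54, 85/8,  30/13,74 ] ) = [ - 94,  -  77.97 , - 69, - 67, - 60, - 51, - 28, - 14, - 24/19,  30/13,28/5, 85/8, 39,54,55 , 74, 74,90]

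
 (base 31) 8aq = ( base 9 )12005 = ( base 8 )17530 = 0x1f58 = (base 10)8024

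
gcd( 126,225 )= 9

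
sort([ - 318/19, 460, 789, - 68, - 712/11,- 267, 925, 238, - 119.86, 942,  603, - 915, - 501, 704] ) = [ - 915, - 501, - 267,-119.86,  -  68, - 712/11,- 318/19,238, 460, 603,704,789, 925, 942]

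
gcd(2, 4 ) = 2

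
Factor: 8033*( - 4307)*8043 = -278272767633=-3^1*7^1*29^1*59^1*73^1 * 277^1*383^1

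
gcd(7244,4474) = 2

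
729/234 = 3+3/26 = 3.12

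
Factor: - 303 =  - 3^1*101^1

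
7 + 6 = 13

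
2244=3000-756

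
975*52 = 50700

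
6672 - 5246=1426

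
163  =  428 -265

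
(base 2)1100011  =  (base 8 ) 143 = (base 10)99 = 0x63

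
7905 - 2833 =5072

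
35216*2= 70432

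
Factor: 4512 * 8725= 2^5*3^1*5^2*47^1*349^1 = 39367200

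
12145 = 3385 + 8760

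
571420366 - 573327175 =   -  1906809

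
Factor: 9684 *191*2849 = 5269635756  =  2^2*3^2 *7^1*11^1 *37^1*191^1*269^1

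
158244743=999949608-841704865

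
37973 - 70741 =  - 32768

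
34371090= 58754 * 585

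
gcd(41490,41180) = 10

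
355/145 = 71/29=2.45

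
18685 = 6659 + 12026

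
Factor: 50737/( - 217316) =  - 2^( - 2)*11^(-2)*113^1 = - 113/484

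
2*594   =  1188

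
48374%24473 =23901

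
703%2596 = 703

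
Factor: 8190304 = 2^5*255947^1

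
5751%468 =135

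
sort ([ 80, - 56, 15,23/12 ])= [  -  56,23/12,15  ,  80 ] 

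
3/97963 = 3/97963=0.00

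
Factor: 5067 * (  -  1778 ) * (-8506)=2^2 * 3^2*7^1*127^1*563^1 * 4253^1 = 76631625756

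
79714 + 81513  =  161227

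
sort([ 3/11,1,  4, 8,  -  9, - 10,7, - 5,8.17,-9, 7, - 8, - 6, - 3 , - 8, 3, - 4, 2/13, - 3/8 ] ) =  [ - 10, - 9, - 9,-8,-8,-6, - 5,-4,-3, - 3/8 , 2/13,3/11, 1 , 3,  4, 7,7, 8, 8.17 ] 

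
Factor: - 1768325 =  - 5^2*13^1*5441^1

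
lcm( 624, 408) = 10608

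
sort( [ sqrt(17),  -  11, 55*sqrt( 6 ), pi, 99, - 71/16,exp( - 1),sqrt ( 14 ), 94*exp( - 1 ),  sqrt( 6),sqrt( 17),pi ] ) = [ - 11, - 71/16 , exp( - 1), sqrt( 6), pi,pi,sqrt (14), sqrt( 17),sqrt(17),94*exp ( - 1),99,55 * sqrt( 6 ) ]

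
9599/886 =9599/886 = 10.83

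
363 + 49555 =49918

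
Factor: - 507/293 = -3^1 * 13^2*293^( -1 ) 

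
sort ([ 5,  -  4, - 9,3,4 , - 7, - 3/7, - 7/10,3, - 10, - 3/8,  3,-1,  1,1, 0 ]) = [-10, - 9, -7,-4, - 1, - 7/10, - 3/7, - 3/8,  0,  1,1, 3,3, 3,4,5]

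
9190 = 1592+7598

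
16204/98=8102/49 = 165.35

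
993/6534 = 331/2178  =  0.15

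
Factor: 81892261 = 11^1 * 19^1*53^1*7393^1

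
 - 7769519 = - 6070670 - 1698849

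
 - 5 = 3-8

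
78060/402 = 13010/67 = 194.18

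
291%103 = 85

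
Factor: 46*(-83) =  - 2^1*23^1*83^1 = -  3818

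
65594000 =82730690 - 17136690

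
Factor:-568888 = -2^3*17^1*47^1*89^1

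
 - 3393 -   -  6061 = 2668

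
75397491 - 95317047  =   - 19919556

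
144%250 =144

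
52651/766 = 68 + 563/766 = 68.73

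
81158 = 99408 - 18250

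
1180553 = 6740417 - 5559864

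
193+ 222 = 415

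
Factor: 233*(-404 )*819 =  - 2^2*3^2*7^1* 13^1*101^1*233^1=- 77094108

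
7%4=3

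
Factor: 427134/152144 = 831/296 = 2^( -3 )  *  3^1*37^( - 1 )*277^1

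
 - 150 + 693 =543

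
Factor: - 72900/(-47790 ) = 90/59  =  2^1*3^2 * 5^1 * 59^( - 1)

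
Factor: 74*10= 740  =  2^2*5^1*37^1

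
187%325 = 187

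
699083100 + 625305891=1324388991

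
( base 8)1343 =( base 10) 739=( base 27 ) 10a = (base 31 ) NQ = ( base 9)1011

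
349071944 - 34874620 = 314197324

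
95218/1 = 95218 = 95218.00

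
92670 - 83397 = 9273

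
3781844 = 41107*92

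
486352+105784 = 592136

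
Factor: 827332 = 2^2 * 11^1*18803^1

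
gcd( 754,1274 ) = 26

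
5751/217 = 5751/217 = 26.50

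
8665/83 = 104  +  33/83 =104.40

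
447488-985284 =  - 537796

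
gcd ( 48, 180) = 12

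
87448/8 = 10931 = 10931.00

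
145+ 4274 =4419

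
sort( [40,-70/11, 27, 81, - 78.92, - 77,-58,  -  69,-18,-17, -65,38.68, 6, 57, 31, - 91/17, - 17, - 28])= [ - 78.92,-77,-69, - 65,-58, - 28,-18, - 17,- 17, - 70/11, - 91/17, 6, 27, 31,38.68,40, 57,81] 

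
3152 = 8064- 4912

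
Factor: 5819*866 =5039254=2^1*11^1 * 23^2*433^1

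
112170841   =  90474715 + 21696126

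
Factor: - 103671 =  - 3^2*11519^1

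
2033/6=338 + 5/6 = 338.83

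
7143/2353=7143/2353  =  3.04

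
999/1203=333/401= 0.83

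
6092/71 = 85 + 57/71 = 85.80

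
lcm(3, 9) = 9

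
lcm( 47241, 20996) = 188964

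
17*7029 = 119493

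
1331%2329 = 1331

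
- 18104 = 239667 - 257771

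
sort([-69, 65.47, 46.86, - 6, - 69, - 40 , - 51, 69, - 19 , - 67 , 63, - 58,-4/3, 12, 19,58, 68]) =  [-69,  -  69, - 67, - 58, - 51,  -  40,  -  19, - 6, - 4/3, 12,19,46.86, 58,63 , 65.47  ,  68, 69] 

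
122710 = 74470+48240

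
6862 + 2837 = 9699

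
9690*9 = 87210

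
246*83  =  20418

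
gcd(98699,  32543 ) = 1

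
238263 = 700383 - 462120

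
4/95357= 4/95357 = 0.00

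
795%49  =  11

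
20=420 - 400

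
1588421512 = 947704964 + 640716548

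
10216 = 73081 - 62865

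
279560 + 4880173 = 5159733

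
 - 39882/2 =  - 19941= - 19941.00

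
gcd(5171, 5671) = 1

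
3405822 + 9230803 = 12636625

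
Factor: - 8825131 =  - 7^1 * 1260733^1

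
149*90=13410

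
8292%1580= 392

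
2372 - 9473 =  - 7101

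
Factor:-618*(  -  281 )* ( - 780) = - 135453240=- 2^3*3^2*5^1 * 13^1 * 103^1 * 281^1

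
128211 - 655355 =-527144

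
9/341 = 9/341 = 0.03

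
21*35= 735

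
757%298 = 161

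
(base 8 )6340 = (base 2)110011100000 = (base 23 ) 657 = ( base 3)11112002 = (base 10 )3296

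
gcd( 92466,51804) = 18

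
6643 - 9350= - 2707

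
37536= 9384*4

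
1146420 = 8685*132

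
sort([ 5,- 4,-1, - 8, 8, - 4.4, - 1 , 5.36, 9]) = [ - 8,- 4.4, - 4,-1,  -  1, 5, 5.36, 8, 9 ]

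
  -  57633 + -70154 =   -  127787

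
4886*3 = 14658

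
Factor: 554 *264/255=48752/85 = 2^4*5^( - 1)*11^1 * 17^(  -  1 )*277^1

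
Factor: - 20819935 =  - 5^1*4163987^1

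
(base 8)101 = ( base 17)3e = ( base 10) 65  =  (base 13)50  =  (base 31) 23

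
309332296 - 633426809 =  - 324094513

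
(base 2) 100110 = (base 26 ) 1c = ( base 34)14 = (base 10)38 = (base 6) 102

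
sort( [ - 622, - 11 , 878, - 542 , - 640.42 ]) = [ - 640.42,-622, - 542,  -  11,878 ]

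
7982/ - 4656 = -2 + 665/2328 = -1.71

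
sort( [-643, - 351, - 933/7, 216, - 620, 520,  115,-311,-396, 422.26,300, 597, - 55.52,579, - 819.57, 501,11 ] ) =[ - 819.57, - 643,-620,-396, - 351, - 311, - 933/7, - 55.52, 11,115, 216,300, 422.26 , 501, 520,579,597 ]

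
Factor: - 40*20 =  - 2^5*5^2 = - 800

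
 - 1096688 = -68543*16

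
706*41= 28946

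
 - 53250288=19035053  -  72285341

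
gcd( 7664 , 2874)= 958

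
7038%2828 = 1382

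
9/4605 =3/1535  =  0.00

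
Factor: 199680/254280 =128/163 = 2^7*163^( - 1)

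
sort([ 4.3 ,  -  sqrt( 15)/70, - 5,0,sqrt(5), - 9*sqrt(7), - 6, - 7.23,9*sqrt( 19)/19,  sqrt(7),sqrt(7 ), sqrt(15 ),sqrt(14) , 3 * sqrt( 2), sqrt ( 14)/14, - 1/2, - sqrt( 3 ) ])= [-9*sqrt(7), - 7.23,  -  6 ,-5, - sqrt(3), - 1/2,- sqrt(15)/70,  0, sqrt(14)/14, 9 * sqrt(19)/19,  sqrt(5 ), sqrt(7 ), sqrt(7), sqrt(14 ), sqrt(15 ), 3*sqrt(2),4.3]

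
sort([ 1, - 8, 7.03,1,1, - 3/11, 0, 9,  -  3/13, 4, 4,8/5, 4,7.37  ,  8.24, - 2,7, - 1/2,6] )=[ - 8, - 2, - 1/2,  -  3/11,-3/13,0,1,1,1,8/5, 4,4, 4 , 6, 7, 7.03, 7.37,  8.24,  9 ] 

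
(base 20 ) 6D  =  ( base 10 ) 133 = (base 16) 85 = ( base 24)5D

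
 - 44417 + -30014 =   -  74431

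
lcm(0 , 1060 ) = 0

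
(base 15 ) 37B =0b1100010111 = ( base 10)791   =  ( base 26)14b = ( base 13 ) 48B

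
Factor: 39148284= 2^2*3^1*7^1*19^2*1291^1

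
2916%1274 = 368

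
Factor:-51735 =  - 3^1*5^1*3449^1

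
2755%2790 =2755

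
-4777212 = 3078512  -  7855724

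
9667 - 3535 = 6132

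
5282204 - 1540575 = 3741629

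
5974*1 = 5974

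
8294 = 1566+6728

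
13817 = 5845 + 7972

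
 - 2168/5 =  - 434+2/5 = - 433.60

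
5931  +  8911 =14842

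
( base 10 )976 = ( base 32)UG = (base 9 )1304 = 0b1111010000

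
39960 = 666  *60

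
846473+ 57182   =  903655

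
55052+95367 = 150419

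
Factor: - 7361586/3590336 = -2^( - 5 )*3^2 * 241^1*1697^1 * 56099^( - 1) = - 3680793/1795168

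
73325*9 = 659925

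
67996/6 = 33998/3 = 11332.67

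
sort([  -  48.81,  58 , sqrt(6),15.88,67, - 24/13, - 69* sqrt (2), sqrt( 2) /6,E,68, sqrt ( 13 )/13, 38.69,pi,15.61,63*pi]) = [-69*sqrt ( 2), - 48.81, - 24/13,sqrt( 2)/6,sqrt ( 13 )/13,sqrt( 6),E,pi,15.61,15.88,38.69, 58, 67,68,63*pi] 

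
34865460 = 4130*8442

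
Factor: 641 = 641^1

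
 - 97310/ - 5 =19462+0/1  =  19462.00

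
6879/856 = 8 + 31/856  =  8.04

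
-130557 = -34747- 95810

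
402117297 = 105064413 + 297052884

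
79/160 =79/160 = 0.49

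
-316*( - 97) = 30652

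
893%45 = 38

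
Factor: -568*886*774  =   - 2^5*3^2*43^1*71^1*443^1 =- 389513952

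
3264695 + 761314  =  4026009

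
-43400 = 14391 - 57791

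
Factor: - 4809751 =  - 41^1*73^1*1607^1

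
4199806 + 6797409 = 10997215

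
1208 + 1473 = 2681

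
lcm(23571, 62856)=188568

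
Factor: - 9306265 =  - 5^1*1861253^1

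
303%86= 45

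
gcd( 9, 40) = 1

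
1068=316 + 752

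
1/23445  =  1/23445=   0.00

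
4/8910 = 2/4455 = 0.00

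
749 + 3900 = 4649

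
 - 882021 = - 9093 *97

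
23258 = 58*401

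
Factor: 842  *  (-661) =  - 556562   =  - 2^1*421^1*661^1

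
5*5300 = 26500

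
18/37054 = 9/18527 = 0.00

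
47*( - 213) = - 10011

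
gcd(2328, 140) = 4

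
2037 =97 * 21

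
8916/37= 8916/37=240.97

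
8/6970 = 4/3485 = 0.00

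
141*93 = 13113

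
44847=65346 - 20499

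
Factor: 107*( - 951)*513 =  - 3^4*19^1*107^1 * 317^1 =- 52201341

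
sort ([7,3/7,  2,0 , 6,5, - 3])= [-3, 0,3/7, 2 , 5 , 6,7]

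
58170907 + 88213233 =146384140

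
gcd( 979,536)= 1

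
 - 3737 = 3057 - 6794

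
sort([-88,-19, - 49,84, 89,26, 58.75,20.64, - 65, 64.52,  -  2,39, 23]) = [-88, - 65, - 49, - 19, - 2, 20.64, 23, 26,  39, 58.75, 64.52, 84,89]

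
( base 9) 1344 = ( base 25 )1fc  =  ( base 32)VK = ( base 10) 1012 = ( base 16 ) 3F4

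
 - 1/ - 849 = 1/849= 0.00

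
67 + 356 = 423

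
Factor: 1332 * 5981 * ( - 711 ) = -2^2*3^4 *37^1*79^1 * 5981^1 = - 5664318012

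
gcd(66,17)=1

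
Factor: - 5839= - 5839^1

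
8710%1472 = 1350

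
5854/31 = 5854/31 = 188.84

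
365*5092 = 1858580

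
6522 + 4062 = 10584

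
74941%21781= 9598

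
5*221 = 1105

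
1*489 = 489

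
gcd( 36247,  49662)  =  1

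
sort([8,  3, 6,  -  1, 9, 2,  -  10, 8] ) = [ -10, - 1,2, 3 , 6,8, 8, 9]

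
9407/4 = 2351 + 3/4 = 2351.75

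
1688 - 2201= -513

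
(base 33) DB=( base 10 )440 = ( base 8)670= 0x1B8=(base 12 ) 308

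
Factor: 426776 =2^3*7^1 *7621^1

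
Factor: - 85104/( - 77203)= 2^4*3^3*7^( - 1 )*41^(- 1)*197^1* 269^( -1 )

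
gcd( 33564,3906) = 6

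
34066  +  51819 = 85885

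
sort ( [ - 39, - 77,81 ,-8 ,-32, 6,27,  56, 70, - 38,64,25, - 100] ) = [ - 100, - 77, -39, - 38, - 32, - 8,6,25, 27,  56, 64, 70, 81 ]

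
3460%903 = 751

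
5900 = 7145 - 1245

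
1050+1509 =2559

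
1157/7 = 165 + 2/7= 165.29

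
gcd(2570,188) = 2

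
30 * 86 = 2580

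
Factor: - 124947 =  - 3^2*13883^1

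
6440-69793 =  - 63353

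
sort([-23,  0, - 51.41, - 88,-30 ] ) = [ - 88, -51.41,-30, - 23, 0]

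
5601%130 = 11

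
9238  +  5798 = 15036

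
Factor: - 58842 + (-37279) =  - 96121  =  -  19^1*5059^1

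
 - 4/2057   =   - 1 + 2053/2057 = -0.00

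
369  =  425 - 56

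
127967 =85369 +42598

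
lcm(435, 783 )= 3915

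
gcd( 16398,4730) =2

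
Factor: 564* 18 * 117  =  1187784 =2^3*3^5*13^1 * 47^1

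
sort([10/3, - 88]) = [ - 88,10/3]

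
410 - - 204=614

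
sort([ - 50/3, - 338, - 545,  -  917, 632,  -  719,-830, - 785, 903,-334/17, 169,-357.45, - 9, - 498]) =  [-917,-830,-785,-719,-545, - 498, - 357.45, - 338 ,  -  334/17,  -  50/3, - 9, 169,632,903] 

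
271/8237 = 271/8237 = 0.03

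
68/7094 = 34/3547 = 0.01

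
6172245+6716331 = 12888576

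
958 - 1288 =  - 330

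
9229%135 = 49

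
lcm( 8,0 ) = 0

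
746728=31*24088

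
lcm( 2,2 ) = 2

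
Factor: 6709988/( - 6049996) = -149^ (-1 )*641^1*2617^1 * 10151^(-1 ) =- 1677497/1512499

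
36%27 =9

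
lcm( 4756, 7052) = 204508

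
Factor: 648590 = 2^1 * 5^1*79^1*821^1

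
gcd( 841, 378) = 1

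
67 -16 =51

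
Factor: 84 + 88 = 172   =  2^2 *43^1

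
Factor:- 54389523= - 3^1*193^1* 93937^1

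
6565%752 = 549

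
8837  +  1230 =10067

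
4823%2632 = 2191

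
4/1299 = 4/1299  =  0.00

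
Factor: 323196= 2^2* 3^1*23^1*1171^1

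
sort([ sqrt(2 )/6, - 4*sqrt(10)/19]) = [ - 4*sqrt( 10 )/19,  sqrt( 2)/6]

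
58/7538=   29/3769= 0.01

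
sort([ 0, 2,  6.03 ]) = [0,2,  6.03 ]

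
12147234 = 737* 16482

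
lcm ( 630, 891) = 62370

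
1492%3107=1492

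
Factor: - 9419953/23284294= -2^( - 1 )*11^( - 1)*19^1*495787^1*1058377^( - 1 )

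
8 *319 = 2552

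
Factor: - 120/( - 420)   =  2/7  =  2^1*7^( - 1 )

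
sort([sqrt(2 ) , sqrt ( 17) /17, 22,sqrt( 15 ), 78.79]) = [ sqrt( 17 ) /17, sqrt( 2), sqrt( 15 ),22, 78.79 ]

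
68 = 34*2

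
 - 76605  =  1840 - 78445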